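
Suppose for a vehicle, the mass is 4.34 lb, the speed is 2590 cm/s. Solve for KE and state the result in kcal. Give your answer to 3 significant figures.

Directly: KE = ½mv².
m = 4.34 lb = 1.969 kg; v = 2590 cm/s = 25.90 m/s.
KE = 660.3 J
660.3 J × (1 kcal / 4184 J) = 0.1578 kcal

0.158 kcal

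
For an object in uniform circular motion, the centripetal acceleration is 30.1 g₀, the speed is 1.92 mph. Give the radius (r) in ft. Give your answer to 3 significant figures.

0.00819 ft

Rearranging: r = v²/a.
a = 30.1 g₀ = 295.2 m/s²; v = 1.92 mph = 0.8583 m/s.
r = 0.002496 m
0.002496 m × (1 ft / 0.3048 m) = 0.008188 ft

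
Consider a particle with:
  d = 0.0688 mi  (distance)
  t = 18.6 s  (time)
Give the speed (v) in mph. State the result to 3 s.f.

v is given directly by: v = d/t.
d = 0.0688 mi = 110.7 m; t = 18.6 s.
v = 5.953 m/s
5.953 m/s × (1 mph / 0.4470 m/s) = 13.32 mph

13.3 mph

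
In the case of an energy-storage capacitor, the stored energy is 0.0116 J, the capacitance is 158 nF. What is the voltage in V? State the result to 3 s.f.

Rearranging: V = √(2E/C).
E = 0.0116 J; C = 158 nF = 1.580×10^-7 F.
V = 383.2 V  (the unit combination reduces to kg·m²/(A·s³) = V)

383 V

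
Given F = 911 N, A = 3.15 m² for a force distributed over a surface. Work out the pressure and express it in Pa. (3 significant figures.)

289 Pa

P is given directly by: P = F/A.
F = 911 N; A = 3.15 m².
P = 289.2 Pa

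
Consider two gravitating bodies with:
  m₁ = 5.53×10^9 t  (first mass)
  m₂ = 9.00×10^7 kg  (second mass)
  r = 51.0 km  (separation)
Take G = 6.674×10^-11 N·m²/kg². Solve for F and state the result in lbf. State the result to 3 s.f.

2.87 lbf

Directly: F = Gm₁m₂/r².
m₁ = 5.53×10^9 t = 5.530×10^12 kg; m₂ = 9.00×10^7 kg; r = 51.0 km = 51000 m; G = 6.674×10^-11 N·m²/kg².
F = 12.77 N
12.77 N × (1 lbf / 4.448 N) = 2.871 lbf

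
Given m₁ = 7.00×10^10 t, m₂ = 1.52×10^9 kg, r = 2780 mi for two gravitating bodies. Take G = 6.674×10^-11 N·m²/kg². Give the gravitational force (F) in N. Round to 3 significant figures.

0.355 N

From Newton's law of gravitation: F = Gm₁m₂/r².
m₁ = 7.00×10^10 t = 7.000×10^13 kg; m₂ = 1.52×10^9 kg; r = 2780 mi = 4.474×10^6 m; G = 6.674×10^-11 N·m²/kg².
F = 0.3548 N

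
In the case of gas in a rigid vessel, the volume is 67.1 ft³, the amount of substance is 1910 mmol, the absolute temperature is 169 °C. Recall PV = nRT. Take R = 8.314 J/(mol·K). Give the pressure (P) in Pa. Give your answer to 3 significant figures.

Directly: P = nRT/V.
V = 67.1 ft³ = 1.900 m³; n = 1910 mmol = 1.910 mol; T = 169 °C = 442.1 K; R = 8.314 J/(mol·K).
P = 3695 Pa

3700 Pa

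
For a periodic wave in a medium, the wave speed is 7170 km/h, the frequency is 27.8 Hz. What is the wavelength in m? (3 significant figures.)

71.6 m

Rearranging v = f·λ for λ: λ = v/f.
v = 7170 km/h = 1992 m/s; f = 27.8 Hz.
λ = 71.64 m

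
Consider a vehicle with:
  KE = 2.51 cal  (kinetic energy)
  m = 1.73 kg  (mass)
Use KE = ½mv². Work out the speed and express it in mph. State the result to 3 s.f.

Rearranging KE = ½mv² for v: v = √(2·KE/m).
KE = 2.51 cal = 10.50 J; m = 1.73 kg.
v = 3.484 m/s
3.484 m/s × (1 mph / 0.4470 m/s) = 7.794 mph

7.79 mph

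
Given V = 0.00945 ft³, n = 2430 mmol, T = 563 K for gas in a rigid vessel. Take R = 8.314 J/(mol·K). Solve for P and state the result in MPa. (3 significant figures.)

From the ideal-gas law: P = nRT/V.
V = 0.00945 ft³ = 2.676×10^-4 m³; n = 2430 mmol = 2.430 mol; T = 563 K; R = 8.314 J/(mol·K).
P = 4.251×10^7 Pa
4.251×10^7 Pa × (1 MPa / 1.000×10^6 Pa) = 42.51 MPa

42.5 MPa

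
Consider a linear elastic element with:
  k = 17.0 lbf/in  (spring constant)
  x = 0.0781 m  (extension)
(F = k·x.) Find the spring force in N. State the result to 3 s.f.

From Hooke's law: F = kx.
k = 17.0 lbf/in = 2977 N/m; x = 0.0781 m.
F = 232.5 N

233 N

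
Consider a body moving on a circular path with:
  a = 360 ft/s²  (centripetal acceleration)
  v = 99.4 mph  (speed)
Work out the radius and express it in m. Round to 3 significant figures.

Rearranging: r = v²/a.
a = 360 ft/s² = 109.7 m/s²; v = 99.4 mph = 44.44 m/s.
r = 17.99 m

18.0 m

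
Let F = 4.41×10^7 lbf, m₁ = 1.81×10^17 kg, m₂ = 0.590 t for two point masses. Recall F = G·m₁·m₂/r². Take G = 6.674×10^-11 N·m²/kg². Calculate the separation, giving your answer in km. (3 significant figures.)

Rearranging: r = √(G·m₁m₂/F).
F = 4.41×10^7 lbf = 1.962×10^8 N; m₁ = 1.81×10^17 kg; m₂ = 0.590 t = 590.0 kg; G = 6.674×10^-11 N·m²/kg².
r = 6.028 m
6.028 m × (1 km / 1000 m) = 0.006028 km

0.00603 km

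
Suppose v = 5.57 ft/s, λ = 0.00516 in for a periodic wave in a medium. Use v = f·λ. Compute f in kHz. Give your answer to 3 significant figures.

Rearranging v = f·λ for f: f = v/λ.
v = 5.57 ft/s = 1.698 m/s; λ = 0.00516 in = 1.311×10^-4 m.
f = 12953 Hz
12953 Hz × (1 kHz / 1000 Hz) = 12.95 kHz

13.0 kHz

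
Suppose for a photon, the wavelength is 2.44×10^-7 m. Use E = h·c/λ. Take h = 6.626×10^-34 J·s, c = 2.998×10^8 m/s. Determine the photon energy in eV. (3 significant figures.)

5.08 eV

Directly: E = hc/λ.
λ = 2.44×10^-7 m; h = 6.626×10^-34 J·s; c = 2.998×10^8 m/s.
E = 8.141×10^-19 J  (the unit combination reduces to kg·m²/s² = J)
8.141×10^-19 J × (1 eV / 1.602×10^-19 J) = 5.081 eV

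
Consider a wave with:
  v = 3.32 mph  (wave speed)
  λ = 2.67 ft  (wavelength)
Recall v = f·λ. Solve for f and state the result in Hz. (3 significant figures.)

Solving v = f·λ for f: f = v/λ.
v = 3.32 mph = 1.484 m/s; λ = 2.67 ft = 0.8138 m.
f = 1.824 Hz

1.82 Hz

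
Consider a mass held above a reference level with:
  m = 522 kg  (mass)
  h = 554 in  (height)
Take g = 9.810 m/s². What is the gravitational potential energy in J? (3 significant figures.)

PE is given directly by: PE = mgh.
m = 522 kg; h = 554 in = 14.07 m; g = 9.810 m/s².
PE = 72058 J  (the unit combination reduces to kg·m²/s² = J)

72100 J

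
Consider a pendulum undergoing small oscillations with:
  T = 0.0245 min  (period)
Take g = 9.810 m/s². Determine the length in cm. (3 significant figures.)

53.7 cm

Solving T = 2π√(L/g) for L: L = g·(T/2π)².
T = 0.0245 min = 1.470 s; g = 9.810 m/s².
L = 0.5370 m
0.5370 m × (1 cm / 0.01000 m) = 53.70 cm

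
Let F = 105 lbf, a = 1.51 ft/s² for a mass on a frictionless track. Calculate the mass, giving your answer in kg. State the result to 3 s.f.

1010 kg

From Newton's second law: m = F/a.
F = 105 lbf = 467.1 N; a = 1.51 ft/s² = 0.4602 m/s².
m = 1015 kg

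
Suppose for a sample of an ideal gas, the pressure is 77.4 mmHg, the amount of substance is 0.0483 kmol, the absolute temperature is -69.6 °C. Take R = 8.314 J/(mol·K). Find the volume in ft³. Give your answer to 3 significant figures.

From the ideal-gas law: V = nRT/P.
P = 77.4 mmHg = 10319 Pa; n = 0.0483 kmol = 48.30 mol; T = -69.6 °C = 203.5 K; R = 8.314 J/(mol·K).
V = 7.921 m³
7.921 m³ × (1 ft³ / 0.02832 m³) = 279.7 ft³

280 ft³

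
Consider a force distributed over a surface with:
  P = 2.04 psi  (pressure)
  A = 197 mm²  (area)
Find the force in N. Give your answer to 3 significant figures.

Rearranging P = F/A for F: F = P·A.
P = 2.04 psi = 14065 Pa; A = 197 mm² = 1.970×10^-4 m².
F = 2.771 N  (the unit combination reduces to kg·m/s² = N)

2.77 N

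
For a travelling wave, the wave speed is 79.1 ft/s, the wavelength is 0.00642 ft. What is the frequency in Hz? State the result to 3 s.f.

Solving v = f·λ for f: f = v/λ.
v = 79.1 ft/s = 24.11 m/s; λ = 0.00642 ft = 0.001957 m.
f = 12321 Hz

12300 Hz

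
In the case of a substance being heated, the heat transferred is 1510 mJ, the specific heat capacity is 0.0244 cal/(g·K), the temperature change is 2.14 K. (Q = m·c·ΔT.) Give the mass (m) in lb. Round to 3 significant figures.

0.0152 lb

Rearranging: m = Q/(c·ΔT).
Q = 1510 mJ = 1.510 J; c = 0.0244 cal/(g·K) = 102.1 J/(kg·K); ΔT = 2.14 K.
m = 0.006912 kg
0.006912 kg × (1 lb / 0.4536 kg) = 0.01524 lb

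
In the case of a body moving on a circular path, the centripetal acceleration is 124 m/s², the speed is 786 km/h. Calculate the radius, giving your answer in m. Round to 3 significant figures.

Rearranging a = v²/r for r: r = v²/a.
a = 124 m/s²; v = 786 km/h = 218.3 m/s.
r = 384.4 m

384 m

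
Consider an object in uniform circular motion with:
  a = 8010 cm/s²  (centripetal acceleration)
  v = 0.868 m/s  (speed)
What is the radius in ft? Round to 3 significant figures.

Solving a = v²/r for r: r = v²/a.
a = 8010 cm/s² = 80.10 m/s²; v = 0.868 m/s.
r = 0.009406 m
0.009406 m × (1 ft / 0.3048 m) = 0.03086 ft

0.0309 ft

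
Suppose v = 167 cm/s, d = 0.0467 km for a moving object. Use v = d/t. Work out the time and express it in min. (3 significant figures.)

Solving v = d/t for t: t = d/v.
v = 167 cm/s = 1.670 m/s; d = 0.0467 km = 46.70 m.
t = 27.96 s
27.96 s × (1 min / 60.00 s) = 0.4661 min

0.466 min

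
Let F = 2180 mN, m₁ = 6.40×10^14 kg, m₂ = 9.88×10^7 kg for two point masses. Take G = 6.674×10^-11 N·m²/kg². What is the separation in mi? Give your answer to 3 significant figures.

865 mi

Solving F = G·m₁·m₂/r² for r: r = √(G·m₁m₂/F).
F = 2180 mN = 2.180 N; m₁ = 6.40×10^14 kg; m₂ = 9.88×10^7 kg; G = 6.674×10^-11 N·m²/kg².
r = 1.391×10^6 m
1.391×10^6 m × (1 mi / 1609 m) = 864.5 mi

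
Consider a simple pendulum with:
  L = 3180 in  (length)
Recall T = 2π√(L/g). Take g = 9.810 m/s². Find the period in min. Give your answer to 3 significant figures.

T is given directly by: T = 2π√(L/g).
L = 3180 in = 80.77 m; g = 9.810 m/s².
T = 18.03 s
18.03 s × (1 min / 60.00 s) = 0.3005 min

0.300 min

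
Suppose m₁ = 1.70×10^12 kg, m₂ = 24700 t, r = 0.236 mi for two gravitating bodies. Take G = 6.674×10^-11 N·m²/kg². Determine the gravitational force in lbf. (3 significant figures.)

From Newton's law of gravitation: F = Gm₁m₂/r².
m₁ = 1.70×10^12 kg; m₂ = 24700 t = 2.470×10^7 kg; r = 0.236 mi = 379.8 m; G = 6.674×10^-11 N·m²/kg².
F = 19427 N  (the unit combination reduces to kg·m/s² = N)
19427 N × (1 lbf / 4.448 N) = 4367 lbf

4370 lbf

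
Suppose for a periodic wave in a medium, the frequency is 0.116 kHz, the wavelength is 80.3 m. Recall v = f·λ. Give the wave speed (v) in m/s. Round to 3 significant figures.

9310 m/s

v is given directly by: v = fλ.
f = 0.116 kHz = 116.0 Hz; λ = 80.3 m.
v = 9315 m/s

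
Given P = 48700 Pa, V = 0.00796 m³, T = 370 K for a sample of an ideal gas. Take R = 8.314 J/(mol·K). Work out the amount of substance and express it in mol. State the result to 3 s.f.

Rearranging: n = PV/(RT).
P = 48700 Pa; V = 0.00796 m³; T = 370 K; R = 8.314 J/(mol·K).
n = 0.1260 mol

0.126 mol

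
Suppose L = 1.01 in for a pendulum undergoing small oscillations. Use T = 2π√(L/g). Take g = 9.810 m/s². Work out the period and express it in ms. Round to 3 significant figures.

T is given directly by: T = 2π√(L/g).
L = 1.01 in = 0.02565 m; g = 9.810 m/s².
T = 0.3213 s
0.3213 s × (1 ms / 0.001000 s) = 321.3 ms

321 ms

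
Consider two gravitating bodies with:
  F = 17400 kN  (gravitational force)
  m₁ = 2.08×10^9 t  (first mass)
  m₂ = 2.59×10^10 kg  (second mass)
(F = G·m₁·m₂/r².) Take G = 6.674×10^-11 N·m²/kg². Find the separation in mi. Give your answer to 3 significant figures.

0.282 mi

Solving F = G·m₁·m₂/r² for r: r = √(G·m₁m₂/F).
F = 17400 kN = 1.740×10^7 N; m₁ = 2.08×10^9 t = 2.080×10^12 kg; m₂ = 2.59×10^10 kg; G = 6.674×10^-11 N·m²/kg².
r = 454.6 m
454.6 m × (1 mi / 1609 m) = 0.2825 mi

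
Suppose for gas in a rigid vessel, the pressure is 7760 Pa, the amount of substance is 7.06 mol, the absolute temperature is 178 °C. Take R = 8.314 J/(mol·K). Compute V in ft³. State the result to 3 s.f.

121 ft³

Rearranging PV = nRT for V: V = nRT/P.
P = 7760 Pa; n = 7.06 mol; T = 178 °C = 451.1 K; R = 8.314 J/(mol·K).
V = 3.413 m³
3.413 m³ × (1 ft³ / 0.02832 m³) = 120.5 ft³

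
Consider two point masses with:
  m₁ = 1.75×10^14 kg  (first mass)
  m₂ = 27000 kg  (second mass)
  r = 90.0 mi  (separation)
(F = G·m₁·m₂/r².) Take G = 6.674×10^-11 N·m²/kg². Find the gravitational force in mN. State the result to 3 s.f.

From Newton's law of gravitation: F = Gm₁m₂/r².
m₁ = 1.75×10^14 kg; m₂ = 27000 kg; r = 90.0 mi = 1.448×10^5 m; G = 6.674×10^-11 N·m²/kg².
F = 0.01503 N
0.01503 N × (1 mN / 0.001000 N) = 15.03 mN

15.0 mN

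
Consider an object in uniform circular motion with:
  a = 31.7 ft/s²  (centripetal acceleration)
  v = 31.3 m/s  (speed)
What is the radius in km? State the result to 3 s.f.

0.101 km

Rearranging a = v²/r for r: r = v²/a.
a = 31.7 ft/s² = 9.662 m/s²; v = 31.3 m/s.
r = 101.4 m
101.4 m × (1 km / 1000 m) = 0.1014 km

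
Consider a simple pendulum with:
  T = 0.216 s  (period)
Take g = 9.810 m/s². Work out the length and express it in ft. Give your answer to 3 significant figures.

0.0380 ft

Rearranging T = 2π√(L/g) for L: L = g·(T/2π)².
T = 0.216 s; g = 9.810 m/s².
L = 0.01159 m
0.01159 m × (1 ft / 0.3048 m) = 0.03804 ft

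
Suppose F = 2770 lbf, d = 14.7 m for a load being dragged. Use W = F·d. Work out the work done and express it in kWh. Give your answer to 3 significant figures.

0.0503 kWh

W is given directly by: W = F·d.
F = 2770 lbf = 12322 N; d = 14.7 m.
W = 1.811×10^5 J
1.811×10^5 J × (1 kWh / 3.600×10^6 J) = 0.05031 kWh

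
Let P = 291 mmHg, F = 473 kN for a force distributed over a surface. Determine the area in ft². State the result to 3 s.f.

131 ft²

Solving P = F/A for A: A = F/P.
P = 291 mmHg = 38797 Pa; F = 473 kN = 4.730×10^5 N.
A = 12.19 m²
12.19 m² × (1 ft² / 0.09290 m²) = 131.2 ft²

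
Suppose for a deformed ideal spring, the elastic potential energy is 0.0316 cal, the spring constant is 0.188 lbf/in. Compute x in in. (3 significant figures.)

3.53 in

Solving U = ½k·x² for x: x = √(2U/k).
U = 0.0316 cal = 0.1322 J; k = 0.188 lbf/in = 32.92 N/m.
x = 0.08962 m
0.08962 m × (1 in / 0.02540 m) = 3.528 in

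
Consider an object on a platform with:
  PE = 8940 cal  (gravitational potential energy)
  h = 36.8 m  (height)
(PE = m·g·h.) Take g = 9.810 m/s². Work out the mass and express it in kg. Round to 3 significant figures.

Rearranging PE = m·g·h for m: m = PE/(g·h).
PE = 8940 cal = 37405 J; h = 36.8 m; g = 9.810 m/s².
m = 103.6 kg

104 kg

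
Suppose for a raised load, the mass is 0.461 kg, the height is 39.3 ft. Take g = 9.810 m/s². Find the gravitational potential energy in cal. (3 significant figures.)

12.9 cal

Directly: PE = mgh.
m = 0.461 kg; h = 39.3 ft = 11.98 m; g = 9.810 m/s².
PE = 54.17 J
54.17 J × (1 cal / 4.184 J) = 12.95 cal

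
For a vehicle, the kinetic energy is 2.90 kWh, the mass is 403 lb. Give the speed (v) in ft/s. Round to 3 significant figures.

1110 ft/s

Rearranging: v = √(2·KE/m).
KE = 2.90 kWh = 1.044×10^7 J; m = 403 lb = 182.8 kg.
v = 338.0 m/s
338.0 m/s × (1 ft/s / 0.3048 m/s) = 1109 ft/s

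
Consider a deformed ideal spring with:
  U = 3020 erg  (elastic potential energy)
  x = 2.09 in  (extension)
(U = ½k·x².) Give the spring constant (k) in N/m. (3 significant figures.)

0.214 N/m

Rearranging U = ½k·x² for k: k = 2U/x².
U = 3020 erg = 3.020×10^-4 J; x = 2.09 in = 0.05309 m.
k = 0.2143 N/m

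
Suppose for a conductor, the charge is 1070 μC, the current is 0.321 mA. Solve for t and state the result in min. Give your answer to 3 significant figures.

Rearranging: t = q/I.
q = 1070 μC = 0.001070 C; I = 0.321 mA = 3.210×10^-4 A.
t = 3.333 s
3.333 s × (1 min / 60.00 s) = 0.05556 min

0.0556 min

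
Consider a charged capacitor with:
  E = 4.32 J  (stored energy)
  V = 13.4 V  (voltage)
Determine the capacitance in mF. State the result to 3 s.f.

48.1 mF

Solving E = ½C·V² for C: C = 2E/V².
E = 4.32 J; V = 13.4 V.
C = 0.04812 F
0.04812 F × (1 mF / 0.001000 F) = 48.12 mF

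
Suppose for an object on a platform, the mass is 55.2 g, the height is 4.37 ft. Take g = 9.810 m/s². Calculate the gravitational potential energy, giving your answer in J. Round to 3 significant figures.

0.721 J

PE is given directly by: PE = mgh.
m = 55.2 g = 0.05520 kg; h = 4.37 ft = 1.332 m; g = 9.810 m/s².
PE = 0.7213 J  (the unit combination reduces to kg·m²/s² = J)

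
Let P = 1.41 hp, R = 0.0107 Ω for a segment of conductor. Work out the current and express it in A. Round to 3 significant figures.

313 A

Rearranging: I = √(P/R).
P = 1.41 hp = 1051 W; R = 0.0107 Ω.
I = 313.5 A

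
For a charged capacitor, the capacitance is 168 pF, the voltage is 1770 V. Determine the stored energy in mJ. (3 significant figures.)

0.263 mJ

E is given directly by: E = ½CV².
C = 168 pF = 1.680×10^-10 F; V = 1770 V.
E = 2.632×10^-4 J
2.632×10^-4 J × (1 mJ / 0.001000 J) = 0.2632 mJ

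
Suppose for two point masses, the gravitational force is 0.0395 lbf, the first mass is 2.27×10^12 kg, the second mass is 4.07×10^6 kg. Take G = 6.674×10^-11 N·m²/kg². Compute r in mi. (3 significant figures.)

36.8 mi

Solving F = G·m₁·m₂/r² for r: r = √(G·m₁m₂/F).
F = 0.0395 lbf = 0.1757 N; m₁ = 2.27×10^12 kg; m₂ = 4.07×10^6 kg; G = 6.674×10^-11 N·m²/kg².
r = 59240 m
59240 m × (1 mi / 1609 m) = 36.81 mi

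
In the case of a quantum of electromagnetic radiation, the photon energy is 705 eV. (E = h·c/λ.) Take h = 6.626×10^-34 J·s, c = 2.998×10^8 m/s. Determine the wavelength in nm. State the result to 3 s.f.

1.76 nm

Rearranging E = h·c/λ for λ: λ = hc/E.
E = 705 eV = 1.130×10^-16 J; h = 6.626×10^-34 J·s; c = 2.998×10^8 m/s.
λ = 1.759×10^-9 m
1.759×10^-9 m × (1 nm / 1.000×10^-9 m) = 1.759 nm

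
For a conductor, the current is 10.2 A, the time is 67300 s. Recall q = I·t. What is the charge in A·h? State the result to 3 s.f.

191 A·h

q is given directly by: q = It.
I = 10.2 A; t = 67300 s.
q = 6.865×10^5 C
6.865×10^5 C × (1 A·h / 3600 C) = 190.7 A·h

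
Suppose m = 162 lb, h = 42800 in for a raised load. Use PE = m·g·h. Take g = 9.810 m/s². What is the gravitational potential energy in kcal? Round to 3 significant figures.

187 kcal

PE is given directly by: PE = mgh.
m = 162 lb = 73.48 kg; h = 42800 in = 1087 m; g = 9.810 m/s².
PE = 7.837×10^5 J
7.837×10^5 J × (1 kcal / 4184 J) = 187.3 kcal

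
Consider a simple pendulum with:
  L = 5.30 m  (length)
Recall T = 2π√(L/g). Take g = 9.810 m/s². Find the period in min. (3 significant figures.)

0.0770 min

Directly: T = 2π√(L/g).
L = 5.30 m; g = 9.810 m/s².
T = 4.618 s
4.618 s × (1 min / 60.00 s) = 0.07697 min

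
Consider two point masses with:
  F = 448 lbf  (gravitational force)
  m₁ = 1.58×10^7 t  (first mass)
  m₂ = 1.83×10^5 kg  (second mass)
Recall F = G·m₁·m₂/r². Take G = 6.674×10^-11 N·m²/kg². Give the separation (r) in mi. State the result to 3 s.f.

From Newton's law of gravitation: r = √(G·m₁m₂/F).
F = 448 lbf = 1993 N; m₁ = 1.58×10^7 t = 1.580×10^10 kg; m₂ = 1.83×10^5 kg; G = 6.674×10^-11 N·m²/kg².
r = 9.840 m
9.840 m × (1 mi / 1609 m) = 0.006115 mi

0.00611 mi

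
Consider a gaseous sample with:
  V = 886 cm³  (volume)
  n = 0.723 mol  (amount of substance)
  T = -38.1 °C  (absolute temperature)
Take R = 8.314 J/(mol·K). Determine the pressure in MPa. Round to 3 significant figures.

From the ideal-gas law: P = nRT/V.
V = 886 cm³ = 8.860×10^-4 m³; n = 0.723 mol; T = -38.1 °C = 235.0 K; R = 8.314 J/(mol·K).
P = 1.595×10^6 Pa  (the unit combination reduces to kg/(m·s²) = Pa)
1.595×10^6 Pa × (1 MPa / 1.000×10^6 Pa) = 1.595 MPa

1.59 MPa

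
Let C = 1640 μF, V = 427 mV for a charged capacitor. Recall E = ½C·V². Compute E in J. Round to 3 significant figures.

1.50×10^-4 J

E is given directly by: E = ½CV².
C = 1640 μF = 0.001640 F; V = 427 mV = 0.4270 V.
E = 1.495×10^-4 J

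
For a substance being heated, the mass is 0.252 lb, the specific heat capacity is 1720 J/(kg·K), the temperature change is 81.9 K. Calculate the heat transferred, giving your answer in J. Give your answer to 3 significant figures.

Directly: Q = mcΔT.
m = 0.252 lb = 0.1143 kg; c = 1720 J/(kg·K); ΔT = 81.9 K.
Q = 16102 J  (the unit combination reduces to kg·m²/s² = J)

16100 J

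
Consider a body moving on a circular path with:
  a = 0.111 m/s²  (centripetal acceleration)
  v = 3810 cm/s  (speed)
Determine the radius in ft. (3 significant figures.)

42900 ft

Rearranging: r = v²/a.
a = 0.111 m/s²; v = 3810 cm/s = 38.10 m/s.
r = 13078 m
13078 m × (1 ft / 0.3048 m) = 42905 ft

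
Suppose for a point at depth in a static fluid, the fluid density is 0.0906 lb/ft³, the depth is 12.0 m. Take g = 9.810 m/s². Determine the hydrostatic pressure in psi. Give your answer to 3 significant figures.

P is given directly by: P = ρgh.
ρ = 0.0906 lb/ft³ = 1.451 kg/m³; h = 12.0 m; g = 9.810 m/s².
P = 170.8 Pa  (the unit combination reduces to kg/(m·s²) = Pa)
170.8 Pa × (1 psi / 6895 Pa) = 0.02478 psi

0.0248 psi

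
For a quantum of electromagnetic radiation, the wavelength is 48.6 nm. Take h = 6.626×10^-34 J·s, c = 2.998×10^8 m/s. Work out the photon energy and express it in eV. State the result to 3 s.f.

E is given directly by: E = hc/λ.
λ = 48.6 nm = 4.860×10^-8 m; h = 6.626×10^-34 J·s; c = 2.998×10^8 m/s.
E = 4.087×10^-18 J
4.087×10^-18 J × (1 eV / 1.602×10^-19 J) = 25.51 eV

25.5 eV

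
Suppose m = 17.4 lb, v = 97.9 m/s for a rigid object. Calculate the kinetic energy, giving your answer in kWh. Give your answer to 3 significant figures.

Directly: KE = ½mv².
m = 17.4 lb = 7.893 kg; v = 97.9 m/s.
KE = 37823 J
37823 J × (1 kWh / 3.600×10^6 J) = 0.01051 kWh

0.0105 kWh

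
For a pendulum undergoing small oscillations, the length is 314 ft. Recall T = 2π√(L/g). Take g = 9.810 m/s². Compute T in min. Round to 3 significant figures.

0.327 min

T is given directly by: T = 2π√(L/g).
L = 314 ft = 95.71 m; g = 9.810 m/s².
T = 19.63 s
19.63 s × (1 min / 60.00 s) = 0.3271 min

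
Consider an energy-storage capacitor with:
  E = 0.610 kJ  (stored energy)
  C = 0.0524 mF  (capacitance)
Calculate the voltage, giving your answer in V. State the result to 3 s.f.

Rearranging: V = √(2E/C).
E = 0.610 kJ = 610.0 J; C = 0.0524 mF = 5.240×10^-5 F.
V = 4825 V  (the unit combination reduces to kg·m²/(A·s³) = V)

4830 V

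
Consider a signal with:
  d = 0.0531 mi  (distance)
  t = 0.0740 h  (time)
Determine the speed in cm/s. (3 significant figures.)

32.1 cm/s

Directly: v = d/t.
d = 0.0531 mi = 85.46 m; t = 0.0740 h = 266.4 s.
v = 0.3208 m/s
0.3208 m/s × (1 cm/s / 0.01000 m/s) = 32.08 cm/s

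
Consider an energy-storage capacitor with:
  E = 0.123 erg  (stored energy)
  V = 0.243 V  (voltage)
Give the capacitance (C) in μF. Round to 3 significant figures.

Solving E = ½C·V² for C: C = 2E/V².
E = 0.123 erg = 1.230×10^-8 J; V = 0.243 V.
C = 4.166×10^-7 F
4.166×10^-7 F × (1 μF / 1.000×10^-6 F) = 0.4166 μF

0.417 μF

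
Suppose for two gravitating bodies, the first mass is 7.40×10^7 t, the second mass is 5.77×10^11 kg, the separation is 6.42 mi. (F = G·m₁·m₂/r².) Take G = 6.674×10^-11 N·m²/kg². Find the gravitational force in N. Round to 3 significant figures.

From Newton's law of gravitation: F = Gm₁m₂/r².
m₁ = 7.40×10^7 t = 7.400×10^10 kg; m₂ = 5.77×10^11 kg; r = 6.42 mi = 10332 m; G = 6.674×10^-11 N·m²/kg².
F = 26695 N  (the unit combination reduces to kg·m/s² = N)

26700 N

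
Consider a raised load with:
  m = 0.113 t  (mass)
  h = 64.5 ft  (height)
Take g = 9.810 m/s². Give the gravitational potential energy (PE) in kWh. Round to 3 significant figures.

Directly: PE = mgh.
m = 0.113 t = 113.0 kg; h = 64.5 ft = 19.66 m; g = 9.810 m/s².
PE = 21793 J
21793 J × (1 kWh / 3.600×10^6 J) = 0.006054 kWh

0.00605 kWh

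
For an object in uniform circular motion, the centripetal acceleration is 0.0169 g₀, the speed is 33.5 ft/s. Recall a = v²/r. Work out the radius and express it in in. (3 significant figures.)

24800 in

Solving a = v²/r for r: r = v²/a.
a = 0.0169 g₀ = 0.1657 m/s²; v = 33.5 ft/s = 10.21 m/s.
r = 629.1 m
629.1 m × (1 in / 0.02540 m) = 24767 in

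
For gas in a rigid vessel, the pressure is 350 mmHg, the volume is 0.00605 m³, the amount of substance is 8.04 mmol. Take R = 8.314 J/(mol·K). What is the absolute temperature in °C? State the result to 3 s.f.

From the ideal-gas law: T = PV/(nR).
P = 350 mmHg = 46663 Pa; V = 0.00605 m³; n = 8.04 mmol = 0.008040 mol; R = 8.314 J/(mol·K).
T = 4223 K
4223 K − 273.15 = 3950 °C

3950 °C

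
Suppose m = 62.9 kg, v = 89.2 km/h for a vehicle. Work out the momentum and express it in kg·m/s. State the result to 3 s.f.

p is given directly by: p = mv.
m = 62.9 kg; v = 89.2 km/h = 24.78 m/s.
p = 1559 kg·m/s

1560 kg·m/s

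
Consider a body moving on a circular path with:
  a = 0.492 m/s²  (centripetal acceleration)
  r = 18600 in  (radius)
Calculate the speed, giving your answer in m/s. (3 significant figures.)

Solving a = v²/r for v: v = √(a·r).
a = 0.492 m/s²; r = 18600 in = 472.4 m.
v = 15.25 m/s

15.2 m/s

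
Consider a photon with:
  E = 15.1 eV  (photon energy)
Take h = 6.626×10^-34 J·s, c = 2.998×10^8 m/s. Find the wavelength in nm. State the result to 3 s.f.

82.1 nm

Rearranging E = h·c/λ for λ: λ = hc/E.
E = 15.1 eV = 2.419×10^-18 J; h = 6.626×10^-34 J·s; c = 2.998×10^8 m/s.
λ = 8.211×10^-8 m
8.211×10^-8 m × (1 nm / 1.000×10^-9 m) = 82.11 nm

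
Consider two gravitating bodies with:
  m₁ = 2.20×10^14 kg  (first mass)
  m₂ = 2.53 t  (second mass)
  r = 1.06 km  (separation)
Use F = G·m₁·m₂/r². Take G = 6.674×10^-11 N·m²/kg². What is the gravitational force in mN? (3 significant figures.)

33100 mN

From Newton's law of gravitation: F = Gm₁m₂/r².
m₁ = 2.20×10^14 kg; m₂ = 2.53 t = 2530 kg; r = 1.06 km = 1060 m; G = 6.674×10^-11 N·m²/kg².
F = 33.06 N  (the unit combination reduces to kg·m/s² = N)
33.06 N × (1 mN / 0.001000 N) = 33061 mN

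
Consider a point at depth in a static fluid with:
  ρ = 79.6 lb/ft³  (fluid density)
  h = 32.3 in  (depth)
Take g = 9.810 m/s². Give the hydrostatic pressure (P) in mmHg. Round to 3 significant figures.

P is given directly by: P = ρgh.
ρ = 79.6 lb/ft³ = 1275 kg/m³; h = 32.3 in = 0.8204 m; g = 9.810 m/s².
P = 10262 Pa  (the unit combination reduces to kg/(m·s²) = Pa)
10262 Pa × (1 mmHg / 133.3 Pa) = 76.97 mmHg

77.0 mmHg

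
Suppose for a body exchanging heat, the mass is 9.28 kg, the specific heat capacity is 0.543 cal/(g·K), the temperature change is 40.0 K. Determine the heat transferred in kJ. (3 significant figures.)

843 kJ

Q is given directly by: Q = mcΔT.
m = 9.28 kg; c = 0.543 cal/(g·K) = 2272 J/(kg·K); ΔT = 40.0 K.
Q = 8.433×10^5 J  (the unit combination reduces to kg·m²/s² = J)
8.433×10^5 J × (1 kJ / 1000 J) = 843.3 kJ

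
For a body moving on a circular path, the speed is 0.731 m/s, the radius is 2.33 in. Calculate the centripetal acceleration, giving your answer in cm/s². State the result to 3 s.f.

a is given directly by: a = v²/r.
v = 0.731 m/s; r = 2.33 in = 0.05918 m.
a = 9.029 m/s²
9.029 m/s² × (1 cm/s² / 0.01000 m/s²) = 902.9 cm/s²

903 cm/s²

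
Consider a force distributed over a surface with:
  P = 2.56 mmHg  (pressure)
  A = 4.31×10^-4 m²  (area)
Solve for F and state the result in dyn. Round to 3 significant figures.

14700 dyn

Solving P = F/A for F: F = P·A.
P = 2.56 mmHg = 341.3 Pa; A = 4.31×10^-4 m².
F = 0.1471 N  (the unit combination reduces to kg·m/s² = N)
0.1471 N × (1 dyn / 1.000×10^-5 N) = 14710 dyn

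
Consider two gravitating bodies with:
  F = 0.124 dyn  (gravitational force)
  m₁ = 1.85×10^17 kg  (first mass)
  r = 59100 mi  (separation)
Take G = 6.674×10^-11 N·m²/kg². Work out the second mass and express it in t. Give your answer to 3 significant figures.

Rearranging F = G·m₁·m₂/r² for m₂: m₂ = F·r²/(G·m₁).
F = 0.124 dyn = 1.240×10^-6 N; m₁ = 1.85×10^17 kg; r = 59100 mi = 9.511×10^7 m; G = 6.674×10^-11 N·m²/kg².
m₂ = 908.5 kg
908.5 kg × (1 t / 1000 kg) = 0.9085 t

0.909 t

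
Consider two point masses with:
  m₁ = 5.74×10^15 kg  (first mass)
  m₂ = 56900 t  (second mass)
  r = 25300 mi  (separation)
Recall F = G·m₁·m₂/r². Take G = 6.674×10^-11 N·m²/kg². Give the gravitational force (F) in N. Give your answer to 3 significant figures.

Directly: F = Gm₁m₂/r².
m₁ = 5.74×10^15 kg; m₂ = 56900 t = 5.690×10^7 kg; r = 25300 mi = 4.072×10^7 m; G = 6.674×10^-11 N·m²/kg².
F = 0.01315 N

0.0131 N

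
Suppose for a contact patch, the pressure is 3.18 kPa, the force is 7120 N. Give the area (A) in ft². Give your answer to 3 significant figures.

Rearranging P = F/A for A: A = F/P.
P = 3.18 kPa = 3180 Pa; F = 7120 N.
A = 2.239 m²
2.239 m² × (1 ft² / 0.09290 m²) = 24.10 ft²

24.1 ft²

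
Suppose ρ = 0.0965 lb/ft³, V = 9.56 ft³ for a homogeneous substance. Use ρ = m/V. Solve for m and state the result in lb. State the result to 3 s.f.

Solving ρ = m/V for m: m = ρV.
ρ = 0.0965 lb/ft³ = 1.546 kg/m³; V = 9.56 ft³ = 0.2707 m³.
m = 0.4185 kg
0.4185 kg × (1 lb / 0.4536 kg) = 0.9225 lb

0.923 lb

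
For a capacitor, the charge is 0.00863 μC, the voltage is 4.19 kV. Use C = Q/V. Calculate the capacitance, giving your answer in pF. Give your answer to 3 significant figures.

Directly: C = Q/V.
Q = 0.00863 μC = 8.630×10^-9 C; V = 4.19 kV = 4190 V.
C = 2.060×10^-12 F
2.060×10^-12 F × (1 pF / 1.000×10^-12 F) = 2.060 pF

2.06 pF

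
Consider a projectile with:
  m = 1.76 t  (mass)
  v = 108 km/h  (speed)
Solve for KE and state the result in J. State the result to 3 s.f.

Directly: KE = ½mv².
m = 1.76 t = 1760 kg; v = 108 km/h = 30.00 m/s.
KE = 7.920×10^5 J  (the unit combination reduces to kg·m²/s² = J)

7.92×10^5 J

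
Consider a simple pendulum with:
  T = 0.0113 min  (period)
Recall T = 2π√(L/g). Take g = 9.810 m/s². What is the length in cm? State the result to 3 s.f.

11.4 cm

Solving T = 2π√(L/g) for L: L = g·(T/2π)².
T = 0.0113 min = 0.6780 s; g = 9.810 m/s².
L = 0.1142 m
0.1142 m × (1 cm / 0.01000 m) = 11.42 cm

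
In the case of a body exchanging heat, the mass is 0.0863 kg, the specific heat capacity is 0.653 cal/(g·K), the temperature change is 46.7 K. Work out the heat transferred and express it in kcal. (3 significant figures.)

2.63 kcal

Directly: Q = mcΔT.
m = 0.0863 kg; c = 0.653 cal/(g·K) = 2732 J/(kg·K); ΔT = 46.7 K.
Q = 11011 J
11011 J × (1 kcal / 4184 J) = 2.632 kcal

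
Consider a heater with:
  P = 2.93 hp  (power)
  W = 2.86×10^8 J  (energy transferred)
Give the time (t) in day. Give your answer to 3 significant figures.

Rearranging: t = W/P.
P = 2.93 hp = 2185 W; W = 2.86×10^8 J.
t = 1.309×10^5 s
1.309×10^5 s × (1 day / 86400 s) = 1.515 day

1.52 day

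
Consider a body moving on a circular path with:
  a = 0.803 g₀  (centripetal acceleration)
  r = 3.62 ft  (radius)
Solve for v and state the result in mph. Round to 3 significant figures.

6.59 mph

Rearranging: v = √(a·r).
a = 0.803 g₀ = 7.875 m/s²; r = 3.62 ft = 1.103 m.
v = 2.948 m/s
2.948 m/s × (1 mph / 0.4470 m/s) = 6.594 mph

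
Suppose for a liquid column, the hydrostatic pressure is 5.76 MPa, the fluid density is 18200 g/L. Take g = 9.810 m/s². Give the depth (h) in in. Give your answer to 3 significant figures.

1270 in

Rearranging P = ρ·g·h for h: h = P/(ρ·g).
P = 5.76 MPa = 5.760×10^6 Pa; ρ = 18200 g/L = 18200 kg/m³; g = 9.810 m/s².
h = 32.26 m
32.26 m × (1 in / 0.02540 m) = 1270 in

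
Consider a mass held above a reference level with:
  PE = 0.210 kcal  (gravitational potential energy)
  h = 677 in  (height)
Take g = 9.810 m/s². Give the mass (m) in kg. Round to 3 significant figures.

Solving PE = m·g·h for m: m = PE/(g·h).
PE = 0.210 kcal = 878.6 J; h = 677 in = 17.20 m; g = 9.810 m/s².
m = 5.209 kg

5.21 kg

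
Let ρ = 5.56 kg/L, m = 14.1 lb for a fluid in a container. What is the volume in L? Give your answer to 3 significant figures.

Solving ρ = m/V for V: V = m/ρ.
ρ = 5.56 kg/L = 5560 kg/m³; m = 14.1 lb = 6.396 kg.
V = 0.001150 m³
0.001150 m³ × (1 L / 0.001000 m³) = 1.150 L

1.15 L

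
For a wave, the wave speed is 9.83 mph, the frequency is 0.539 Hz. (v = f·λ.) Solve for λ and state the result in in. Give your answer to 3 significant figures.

Rearranging: λ = v/f.
v = 9.83 mph = 4.394 m/s; f = 0.539 Hz.
λ = 8.153 m
8.153 m × (1 in / 0.02540 m) = 321.0 in

321 in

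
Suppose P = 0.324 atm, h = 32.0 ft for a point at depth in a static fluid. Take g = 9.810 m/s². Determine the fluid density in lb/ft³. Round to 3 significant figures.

Solving P = ρ·g·h for ρ: ρ = P/(g·h).
P = 0.324 atm = 32829 Pa; h = 32.0 ft = 9.754 m; g = 9.810 m/s².
ρ = 343.1 kg/m³
343.1 kg/m³ × (1 lb/ft³ / 16.02 kg/m³) = 21.42 lb/ft³

21.4 lb/ft³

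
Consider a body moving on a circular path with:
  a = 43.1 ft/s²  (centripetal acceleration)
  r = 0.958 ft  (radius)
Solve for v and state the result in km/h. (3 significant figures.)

7.05 km/h

Solving a = v²/r for v: v = √(a·r).
a = 43.1 ft/s² = 13.14 m/s²; r = 0.958 ft = 0.2920 m.
v = 1.959 m/s
1.959 m/s × (1 km/h / 0.2778 m/s) = 7.051 km/h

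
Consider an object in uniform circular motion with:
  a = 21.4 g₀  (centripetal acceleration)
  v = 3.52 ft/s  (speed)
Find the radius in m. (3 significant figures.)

Rearranging: r = v²/a.
a = 21.4 g₀ = 209.9 m/s²; v = 3.52 ft/s = 1.073 m/s.
r = 0.005485 m

0.00549 m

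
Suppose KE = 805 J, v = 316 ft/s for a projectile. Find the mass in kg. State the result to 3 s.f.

Rearranging: m = 2·KE/v².
KE = 805 J; v = 316 ft/s = 96.32 m/s.
m = 0.1735 kg

0.174 kg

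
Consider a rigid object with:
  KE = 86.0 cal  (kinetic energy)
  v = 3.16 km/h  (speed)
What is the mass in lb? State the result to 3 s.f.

2060 lb

Solving KE = ½mv² for m: m = 2·KE/v².
KE = 86.0 cal = 359.8 J; v = 3.16 km/h = 0.8778 m/s.
m = 934.0 kg
934.0 kg × (1 lb / 0.4536 kg) = 2059 lb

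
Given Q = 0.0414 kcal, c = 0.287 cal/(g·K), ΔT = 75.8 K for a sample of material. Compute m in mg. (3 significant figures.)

1900 mg

Rearranging: m = Q/(c·ΔT).
Q = 0.0414 kcal = 173.2 J; c = 0.287 cal/(g·K) = 1201 J/(kg·K); ΔT = 75.8 K.
m = 0.001903 kg
0.001903 kg × (1 mg / 1.000×10^-6 kg) = 1903 mg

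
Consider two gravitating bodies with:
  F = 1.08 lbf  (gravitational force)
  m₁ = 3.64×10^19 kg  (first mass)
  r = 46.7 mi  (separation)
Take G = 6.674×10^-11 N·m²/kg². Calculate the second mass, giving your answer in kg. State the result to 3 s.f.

From Newton's law of gravitation: m₂ = F·r²/(G·m₁).
F = 1.08 lbf = 4.804 N; m₁ = 3.64×10^19 kg; r = 46.7 mi = 75156 m; G = 6.674×10^-11 N·m²/kg².
m₂ = 11.17 kg

11.2 kg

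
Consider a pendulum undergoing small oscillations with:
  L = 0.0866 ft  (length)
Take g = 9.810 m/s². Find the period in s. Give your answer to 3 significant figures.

T is given directly by: T = 2π√(L/g).
L = 0.0866 ft = 0.02640 m; g = 9.810 m/s².
T = 0.3259 s

0.326 s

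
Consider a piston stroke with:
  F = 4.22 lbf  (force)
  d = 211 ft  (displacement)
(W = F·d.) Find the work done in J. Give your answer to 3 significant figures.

1210 J

Directly: W = F·d.
F = 4.22 lbf = 18.77 N; d = 211 ft = 64.31 m.
W = 1207 J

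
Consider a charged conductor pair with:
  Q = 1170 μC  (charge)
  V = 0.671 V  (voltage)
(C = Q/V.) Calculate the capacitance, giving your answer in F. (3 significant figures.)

C is given directly by: C = Q/V.
Q = 1170 μC = 0.001170 C; V = 0.671 V.
C = 0.001744 F

0.00174 F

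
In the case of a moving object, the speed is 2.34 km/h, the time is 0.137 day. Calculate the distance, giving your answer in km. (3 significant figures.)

7.69 km

Solving v = d/t for d: d = v·t.
v = 2.34 km/h = 0.6500 m/s; t = 0.137 day = 11837 s.
d = 7694 m
7694 m × (1 km / 1000 m) = 7.694 km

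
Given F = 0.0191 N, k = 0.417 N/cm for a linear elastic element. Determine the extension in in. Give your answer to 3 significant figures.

From Hooke's law: x = F/k.
F = 0.0191 N; k = 0.417 N/cm = 41.70 N/m.
x = 4.580×10^-4 m
4.580×10^-4 m × (1 in / 0.02540 m) = 0.01803 in

0.0180 in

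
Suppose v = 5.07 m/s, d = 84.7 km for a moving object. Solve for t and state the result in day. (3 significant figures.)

Rearranging v = d/t for t: t = d/v.
v = 5.07 m/s; d = 84.7 km = 84700 m.
t = 16706 s
16706 s × (1 day / 86400 s) = 0.1934 day

0.193 day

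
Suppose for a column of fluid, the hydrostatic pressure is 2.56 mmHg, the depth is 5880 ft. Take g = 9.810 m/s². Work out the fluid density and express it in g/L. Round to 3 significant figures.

Rearranging P = ρ·g·h for ρ: ρ = P/(g·h).
P = 2.56 mmHg = 341.3 Pa; h = 5880 ft = 1792 m; g = 9.810 m/s².
ρ = 0.01941 kg/m³
Since 1 g/L = 1 kg/m³, 0.01941 g/L.

0.0194 g/L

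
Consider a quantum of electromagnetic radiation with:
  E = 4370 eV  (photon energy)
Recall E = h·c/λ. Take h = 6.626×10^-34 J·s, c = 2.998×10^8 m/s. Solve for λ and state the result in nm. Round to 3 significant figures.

0.284 nm

Solving E = h·c/λ for λ: λ = hc/E.
E = 4370 eV = 7.002×10^-16 J; h = 6.626×10^-34 J·s; c = 2.998×10^8 m/s.
λ = 2.837×10^-10 m
2.837×10^-10 m × (1 nm / 1.000×10^-9 m) = 0.2837 nm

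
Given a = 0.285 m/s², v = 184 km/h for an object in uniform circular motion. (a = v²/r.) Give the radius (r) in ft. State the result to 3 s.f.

30100 ft

Rearranging a = v²/r for r: r = v²/a.
a = 0.285 m/s²; v = 184 km/h = 51.11 m/s.
r = 9166 m
9166 m × (1 ft / 0.3048 m) = 30073 ft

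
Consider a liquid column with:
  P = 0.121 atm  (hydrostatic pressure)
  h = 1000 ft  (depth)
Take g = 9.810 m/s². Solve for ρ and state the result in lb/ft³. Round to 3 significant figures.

Rearranging: ρ = P/(g·h).
P = 0.121 atm = 12260 Pa; h = 1000 ft = 304.8 m; g = 9.810 m/s².
ρ = 4.100 kg/m³
4.100 kg/m³ × (1 lb/ft³ / 16.02 kg/m³) = 0.2560 lb/ft³

0.256 lb/ft³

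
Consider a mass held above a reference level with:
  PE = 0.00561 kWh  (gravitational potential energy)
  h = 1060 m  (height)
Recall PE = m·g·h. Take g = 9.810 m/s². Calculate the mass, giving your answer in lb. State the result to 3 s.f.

Solving PE = m·g·h for m: m = PE/(g·h).
PE = 0.00561 kWh = 20196 J; h = 1060 m; g = 9.810 m/s².
m = 1.942 kg
1.942 kg × (1 lb / 0.4536 kg) = 4.282 lb

4.28 lb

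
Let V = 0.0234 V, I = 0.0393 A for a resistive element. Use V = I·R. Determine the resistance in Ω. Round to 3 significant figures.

From Ohm's law: R = V/I.
V = 0.0234 V; I = 0.0393 A.
R = 0.5954 Ω

0.595 Ω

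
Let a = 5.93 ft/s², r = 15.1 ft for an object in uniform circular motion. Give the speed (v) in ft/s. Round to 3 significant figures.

Solving a = v²/r for v: v = √(a·r).
a = 5.93 ft/s² = 1.807 m/s²; r = 15.1 ft = 4.602 m.
v = 2.884 m/s
2.884 m/s × (1 ft/s / 0.3048 m/s) = 9.463 ft/s

9.46 ft/s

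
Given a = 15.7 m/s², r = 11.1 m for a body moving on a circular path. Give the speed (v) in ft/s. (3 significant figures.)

Solving a = v²/r for v: v = √(a·r).
a = 15.7 m/s²; r = 11.1 m.
v = 13.20 m/s
13.20 m/s × (1 ft/s / 0.3048 m/s) = 43.31 ft/s

43.3 ft/s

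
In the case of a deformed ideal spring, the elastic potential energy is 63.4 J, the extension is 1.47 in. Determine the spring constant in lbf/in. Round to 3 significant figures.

Rearranging: k = 2U/x².
U = 63.4 J; x = 1.47 in = 0.03734 m.
k = 90953 N/m
90953 N/m × (1 lbf/in / 175.1 N/m) = 519.4 lbf/in

519 lbf/in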